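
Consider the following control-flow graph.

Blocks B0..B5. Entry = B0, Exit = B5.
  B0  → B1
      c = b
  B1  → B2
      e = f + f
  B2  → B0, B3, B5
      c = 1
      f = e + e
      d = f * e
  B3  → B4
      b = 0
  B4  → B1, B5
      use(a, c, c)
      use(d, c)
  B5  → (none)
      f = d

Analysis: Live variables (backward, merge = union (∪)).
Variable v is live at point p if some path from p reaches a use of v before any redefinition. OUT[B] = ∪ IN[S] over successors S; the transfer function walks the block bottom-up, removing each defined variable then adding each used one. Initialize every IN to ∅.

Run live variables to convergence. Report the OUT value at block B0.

Answer: {a, b, f}

Derivation:
Converged values:
  B0: | IN={a, b, f} | OUT={a, b, f}
  B1: | IN={a, b, f} | OUT={a, b, e}
  B2: | IN={a, b, e} | OUT={a, b, c, d, f}
  B3: | IN={a, c, d, f} | OUT={a, b, c, d, f}
  B4: | IN={a, b, c, d, f} | OUT={a, b, d, f}
  B5: | IN={d} | OUT={}

Merge at B0: OUT[B0] = IN[B1] = {a, b, f}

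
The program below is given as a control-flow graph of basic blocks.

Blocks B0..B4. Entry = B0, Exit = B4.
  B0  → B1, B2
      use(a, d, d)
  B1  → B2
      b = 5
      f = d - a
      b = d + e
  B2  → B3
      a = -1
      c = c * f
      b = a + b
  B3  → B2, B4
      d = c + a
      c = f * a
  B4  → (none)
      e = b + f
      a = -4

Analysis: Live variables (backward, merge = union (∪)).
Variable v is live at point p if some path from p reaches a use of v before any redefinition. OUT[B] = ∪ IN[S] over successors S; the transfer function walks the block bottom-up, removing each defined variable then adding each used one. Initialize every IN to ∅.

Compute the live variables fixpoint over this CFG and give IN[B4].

Converged values:
  B0: | IN={a, b, c, d, e, f} | OUT={a, b, c, d, e, f}
  B1: | IN={a, c, d, e} | OUT={b, c, f}
  B2: | IN={b, c, f} | OUT={a, b, c, f}
  B3: | IN={a, b, c, f} | OUT={b, c, f}
  B4: | IN={b, f} | OUT={}

B4 is the boundary node: OUT[B4] = {}
Applying B4's transfer function to that OUT value gives IN[B4] (row B4 above).

Answer: {b, f}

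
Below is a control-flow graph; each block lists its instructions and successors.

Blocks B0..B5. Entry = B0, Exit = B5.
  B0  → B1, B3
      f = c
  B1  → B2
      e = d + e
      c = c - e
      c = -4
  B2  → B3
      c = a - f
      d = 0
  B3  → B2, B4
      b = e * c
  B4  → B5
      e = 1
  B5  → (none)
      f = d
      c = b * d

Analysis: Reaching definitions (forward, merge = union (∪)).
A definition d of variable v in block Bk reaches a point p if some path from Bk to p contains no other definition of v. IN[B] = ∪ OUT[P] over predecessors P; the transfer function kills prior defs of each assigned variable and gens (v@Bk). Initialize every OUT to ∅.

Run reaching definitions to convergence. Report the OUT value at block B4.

Converged values:
  B0:  IN={}  OUT={f@B0}
  B1:  IN={f@B0}  OUT={c@B1, e@B1, f@B0}
  B2:  IN={b@B3, c@B1, c@B2, d@B2, e@B1, f@B0}  OUT={b@B3, c@B2, d@B2, e@B1, f@B0}
  B3:  IN={b@B3, c@B2, d@B2, e@B1, f@B0}  OUT={b@B3, c@B2, d@B2, e@B1, f@B0}
  B4:  IN={b@B3, c@B2, d@B2, e@B1, f@B0}  OUT={b@B3, c@B2, d@B2, e@B4, f@B0}
  B5:  IN={b@B3, c@B2, d@B2, e@B4, f@B0}  OUT={b@B3, c@B5, d@B2, e@B4, f@B5}

Merge at B4: IN[B4] = OUT[B3] = {b@B3, c@B2, d@B2, e@B1, f@B0}
Applying B4's transfer function to that IN value gives OUT[B4] (row B4 above).

Answer: {b@B3, c@B2, d@B2, e@B4, f@B0}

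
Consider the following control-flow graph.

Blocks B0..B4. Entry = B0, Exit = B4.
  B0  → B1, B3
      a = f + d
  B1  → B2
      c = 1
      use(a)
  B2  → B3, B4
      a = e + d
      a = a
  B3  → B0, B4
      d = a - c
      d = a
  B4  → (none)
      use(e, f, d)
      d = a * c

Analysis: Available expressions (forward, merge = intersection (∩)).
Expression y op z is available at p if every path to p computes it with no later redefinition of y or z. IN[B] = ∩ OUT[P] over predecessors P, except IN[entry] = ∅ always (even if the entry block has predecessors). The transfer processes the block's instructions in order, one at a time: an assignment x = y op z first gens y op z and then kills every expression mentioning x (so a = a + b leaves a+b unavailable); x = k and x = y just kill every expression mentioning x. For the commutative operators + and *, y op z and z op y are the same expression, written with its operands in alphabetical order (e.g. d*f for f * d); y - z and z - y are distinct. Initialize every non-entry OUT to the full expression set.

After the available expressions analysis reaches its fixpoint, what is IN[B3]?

Answer: {d+f}

Working:
Converged values:
  B0:   IN={}   OUT={d+f}
  B1:   IN={d+f}   OUT={d+f}
  B2:   IN={d+f}   OUT={d+e, d+f}
  B3:   IN={d+f}   OUT={a-c}
  B4:   IN={}   OUT={a*c}

Merge at B3: IN[B3] = OUT[B0] ∩ OUT[B2] = {d+f}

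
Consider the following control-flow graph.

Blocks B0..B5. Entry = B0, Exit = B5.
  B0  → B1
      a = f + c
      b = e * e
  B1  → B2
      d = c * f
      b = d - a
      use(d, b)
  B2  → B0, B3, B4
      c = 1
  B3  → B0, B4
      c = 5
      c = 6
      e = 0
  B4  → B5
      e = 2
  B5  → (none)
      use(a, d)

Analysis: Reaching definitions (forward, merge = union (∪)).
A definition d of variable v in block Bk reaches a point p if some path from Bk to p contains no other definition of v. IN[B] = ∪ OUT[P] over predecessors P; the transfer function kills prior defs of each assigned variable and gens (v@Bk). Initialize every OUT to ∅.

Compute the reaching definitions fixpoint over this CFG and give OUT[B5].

Fixpoint table:
  B0:  IN={a@B0, b@B1, c@B2, c@B3, d@B1, e@B3}  OUT={a@B0, b@B0, c@B2, c@B3, d@B1, e@B3}
  B1:  IN={a@B0, b@B0, c@B2, c@B3, d@B1, e@B3}  OUT={a@B0, b@B1, c@B2, c@B3, d@B1, e@B3}
  B2:  IN={a@B0, b@B1, c@B2, c@B3, d@B1, e@B3}  OUT={a@B0, b@B1, c@B2, d@B1, e@B3}
  B3:  IN={a@B0, b@B1, c@B2, d@B1, e@B3}  OUT={a@B0, b@B1, c@B3, d@B1, e@B3}
  B4:  IN={a@B0, b@B1, c@B2, c@B3, d@B1, e@B3}  OUT={a@B0, b@B1, c@B2, c@B3, d@B1, e@B4}
  B5:  IN={a@B0, b@B1, c@B2, c@B3, d@B1, e@B4}  OUT={a@B0, b@B1, c@B2, c@B3, d@B1, e@B4}

Merge at B5: IN[B5] = OUT[B4] = {a@B0, b@B1, c@B2, c@B3, d@B1, e@B4}
Applying B5's transfer function to that IN value gives OUT[B5] (row B5 above).

Answer: {a@B0, b@B1, c@B2, c@B3, d@B1, e@B4}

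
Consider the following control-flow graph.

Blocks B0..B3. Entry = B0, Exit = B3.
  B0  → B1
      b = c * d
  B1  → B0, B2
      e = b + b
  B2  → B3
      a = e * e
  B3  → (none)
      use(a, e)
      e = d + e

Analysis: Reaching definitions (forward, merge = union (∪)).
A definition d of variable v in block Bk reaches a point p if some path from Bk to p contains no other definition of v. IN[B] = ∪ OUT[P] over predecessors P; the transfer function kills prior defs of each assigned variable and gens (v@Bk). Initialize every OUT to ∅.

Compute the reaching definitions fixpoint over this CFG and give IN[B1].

Converged values:
  B0: | IN={b@B0, e@B1} | OUT={b@B0, e@B1}
  B1: | IN={b@B0, e@B1} | OUT={b@B0, e@B1}
  B2: | IN={b@B0, e@B1} | OUT={a@B2, b@B0, e@B1}
  B3: | IN={a@B2, b@B0, e@B1} | OUT={a@B2, b@B0, e@B3}

Merge at B1: IN[B1] = OUT[B0] = {b@B0, e@B1}

Answer: {b@B0, e@B1}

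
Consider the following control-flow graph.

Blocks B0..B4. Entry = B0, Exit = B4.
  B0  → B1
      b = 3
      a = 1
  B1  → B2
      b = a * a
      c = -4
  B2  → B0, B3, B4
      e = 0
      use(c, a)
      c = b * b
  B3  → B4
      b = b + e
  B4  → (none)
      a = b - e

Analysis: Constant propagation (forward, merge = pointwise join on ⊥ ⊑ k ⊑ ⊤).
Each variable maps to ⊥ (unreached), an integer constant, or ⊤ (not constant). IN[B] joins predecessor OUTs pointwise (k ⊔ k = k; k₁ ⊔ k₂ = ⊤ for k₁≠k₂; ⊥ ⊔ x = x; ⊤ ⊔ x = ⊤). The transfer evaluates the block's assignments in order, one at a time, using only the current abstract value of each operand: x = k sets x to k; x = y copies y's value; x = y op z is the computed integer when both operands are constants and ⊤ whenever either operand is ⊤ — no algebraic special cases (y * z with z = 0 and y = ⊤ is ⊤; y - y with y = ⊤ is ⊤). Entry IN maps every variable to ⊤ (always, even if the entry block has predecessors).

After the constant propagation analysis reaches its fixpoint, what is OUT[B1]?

Fixpoint table:
  B0:   IN=(all ⊤)   OUT={a:1, b:3; rest ⊤}
  B1:   IN={a:1, b:3; rest ⊤}   OUT={a:1, b:1, c:-4; rest ⊤}
  B2:   IN={a:1, b:1, c:-4; rest ⊤}   OUT={a:1, b:1, c:1, e:0; rest ⊤}
  B3:   IN={a:1, b:1, c:1, e:0; rest ⊤}   OUT={a:1, b:1, c:1, e:0; rest ⊤}
  B4:   IN={a:1, b:1, c:1, e:0; rest ⊤}   OUT={a:1, b:1, c:1, e:0; rest ⊤}

Merge at B1: IN[B1] = OUT[B0] = {a: 1, b: 3, c: ⊤, d: ⊤, e: ⊤, f: ⊤}
Applying B1's transfer function to that IN value gives OUT[B1] (row B1 above).

Answer: {a: 1, b: 1, c: -4, d: ⊤, e: ⊤, f: ⊤}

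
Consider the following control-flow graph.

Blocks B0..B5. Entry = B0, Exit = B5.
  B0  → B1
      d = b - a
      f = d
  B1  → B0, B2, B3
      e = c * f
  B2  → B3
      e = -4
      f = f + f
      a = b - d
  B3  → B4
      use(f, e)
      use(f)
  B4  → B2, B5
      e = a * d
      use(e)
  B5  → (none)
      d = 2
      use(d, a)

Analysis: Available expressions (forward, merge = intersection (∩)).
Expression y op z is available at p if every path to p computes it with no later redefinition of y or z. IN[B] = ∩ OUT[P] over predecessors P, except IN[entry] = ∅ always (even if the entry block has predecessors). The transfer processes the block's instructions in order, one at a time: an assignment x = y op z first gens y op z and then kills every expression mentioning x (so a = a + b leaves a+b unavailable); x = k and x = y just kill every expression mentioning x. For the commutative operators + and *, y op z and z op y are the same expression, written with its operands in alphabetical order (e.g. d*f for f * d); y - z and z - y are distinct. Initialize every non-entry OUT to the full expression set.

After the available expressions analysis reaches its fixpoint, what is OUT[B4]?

Answer: {a*d}

Derivation:
Per-block solution:
  B0: | IN={} | OUT={b-a}
  B1: | IN={b-a} | OUT={b-a, c*f}
  B2: | IN={} | OUT={b-d}
  B3: | IN={} | OUT={}
  B4: | IN={} | OUT={a*d}
  B5: | IN={a*d} | OUT={}

Merge at B4: IN[B4] = OUT[B3] = {}
Applying B4's transfer function to that IN value gives OUT[B4] (row B4 above).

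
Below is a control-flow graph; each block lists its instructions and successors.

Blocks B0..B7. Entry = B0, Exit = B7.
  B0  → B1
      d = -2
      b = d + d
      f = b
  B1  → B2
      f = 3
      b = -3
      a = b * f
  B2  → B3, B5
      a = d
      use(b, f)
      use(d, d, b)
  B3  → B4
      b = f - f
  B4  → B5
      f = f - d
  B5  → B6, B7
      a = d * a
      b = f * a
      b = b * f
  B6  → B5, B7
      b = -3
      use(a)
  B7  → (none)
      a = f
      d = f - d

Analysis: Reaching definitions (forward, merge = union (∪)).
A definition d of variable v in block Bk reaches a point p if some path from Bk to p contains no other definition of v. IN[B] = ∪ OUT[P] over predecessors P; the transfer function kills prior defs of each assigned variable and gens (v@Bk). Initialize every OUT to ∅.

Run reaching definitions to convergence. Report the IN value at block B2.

Fixpoint table:
  B0: | IN={} | OUT={b@B0, d@B0, f@B0}
  B1: | IN={b@B0, d@B0, f@B0} | OUT={a@B1, b@B1, d@B0, f@B1}
  B2: | IN={a@B1, b@B1, d@B0, f@B1} | OUT={a@B2, b@B1, d@B0, f@B1}
  B3: | IN={a@B2, b@B1, d@B0, f@B1} | OUT={a@B2, b@B3, d@B0, f@B1}
  B4: | IN={a@B2, b@B3, d@B0, f@B1} | OUT={a@B2, b@B3, d@B0, f@B4}
  B5: | IN={a@B2, a@B5, b@B1, b@B3, b@B6, d@B0, f@B1, f@B4} | OUT={a@B5, b@B5, d@B0, f@B1, f@B4}
  B6: | IN={a@B5, b@B5, d@B0, f@B1, f@B4} | OUT={a@B5, b@B6, d@B0, f@B1, f@B4}
  B7: | IN={a@B5, b@B5, b@B6, d@B0, f@B1, f@B4} | OUT={a@B7, b@B5, b@B6, d@B7, f@B1, f@B4}

Merge at B2: IN[B2] = OUT[B1] = {a@B1, b@B1, d@B0, f@B1}

Answer: {a@B1, b@B1, d@B0, f@B1}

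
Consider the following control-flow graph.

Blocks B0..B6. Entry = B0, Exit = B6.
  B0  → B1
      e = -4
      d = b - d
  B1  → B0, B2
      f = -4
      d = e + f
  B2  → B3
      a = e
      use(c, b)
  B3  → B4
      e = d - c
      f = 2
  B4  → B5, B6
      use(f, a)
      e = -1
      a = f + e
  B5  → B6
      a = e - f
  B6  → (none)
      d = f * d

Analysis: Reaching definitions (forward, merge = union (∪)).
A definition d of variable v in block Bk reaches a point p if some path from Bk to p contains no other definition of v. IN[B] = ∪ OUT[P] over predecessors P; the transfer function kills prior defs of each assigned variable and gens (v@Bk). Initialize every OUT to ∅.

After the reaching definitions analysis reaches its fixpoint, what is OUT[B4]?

Answer: {a@B4, d@B1, e@B4, f@B3}

Working:
Per-block solution:
  B0:   IN={d@B1, e@B0, f@B1}   OUT={d@B0, e@B0, f@B1}
  B1:   IN={d@B0, e@B0, f@B1}   OUT={d@B1, e@B0, f@B1}
  B2:   IN={d@B1, e@B0, f@B1}   OUT={a@B2, d@B1, e@B0, f@B1}
  B3:   IN={a@B2, d@B1, e@B0, f@B1}   OUT={a@B2, d@B1, e@B3, f@B3}
  B4:   IN={a@B2, d@B1, e@B3, f@B3}   OUT={a@B4, d@B1, e@B4, f@B3}
  B5:   IN={a@B4, d@B1, e@B4, f@B3}   OUT={a@B5, d@B1, e@B4, f@B3}
  B6:   IN={a@B4, a@B5, d@B1, e@B4, f@B3}   OUT={a@B4, a@B5, d@B6, e@B4, f@B3}

Merge at B4: IN[B4] = OUT[B3] = {a@B2, d@B1, e@B3, f@B3}
Applying B4's transfer function to that IN value gives OUT[B4] (row B4 above).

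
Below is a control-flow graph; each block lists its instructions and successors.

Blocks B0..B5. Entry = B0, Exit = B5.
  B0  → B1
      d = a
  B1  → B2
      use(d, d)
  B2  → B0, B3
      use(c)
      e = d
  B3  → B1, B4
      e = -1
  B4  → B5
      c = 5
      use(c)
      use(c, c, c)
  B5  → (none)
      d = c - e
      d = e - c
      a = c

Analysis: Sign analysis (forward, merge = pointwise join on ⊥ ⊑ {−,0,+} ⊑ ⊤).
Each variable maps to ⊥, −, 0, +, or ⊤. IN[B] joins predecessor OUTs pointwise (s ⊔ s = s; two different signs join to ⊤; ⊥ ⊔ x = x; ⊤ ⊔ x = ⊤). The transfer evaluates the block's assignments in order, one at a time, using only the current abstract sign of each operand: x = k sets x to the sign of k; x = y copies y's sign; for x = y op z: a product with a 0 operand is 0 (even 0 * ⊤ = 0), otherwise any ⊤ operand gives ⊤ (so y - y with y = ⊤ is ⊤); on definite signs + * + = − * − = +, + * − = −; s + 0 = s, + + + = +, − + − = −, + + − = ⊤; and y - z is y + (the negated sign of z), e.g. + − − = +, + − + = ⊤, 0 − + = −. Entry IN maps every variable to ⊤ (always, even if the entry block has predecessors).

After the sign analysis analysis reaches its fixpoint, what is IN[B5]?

Per-block solution:
  B0:   IN=(all ⊤)   OUT=(all ⊤)
  B1:   IN=(all ⊤)   OUT=(all ⊤)
  B2:   IN=(all ⊤)   OUT=(all ⊤)
  B3:   IN=(all ⊤)   OUT={e:-; rest ⊤}
  B4:   IN={e:-; rest ⊤}   OUT={c:+, e:-; rest ⊤}
  B5:   IN={c:+, e:-; rest ⊤}   OUT={a:+, c:+, d:-, e:-; rest ⊤}

Merge at B5: IN[B5] = OUT[B4] = {a: ⊤, b: ⊤, c: +, d: ⊤, e: -, f: ⊤}

Answer: {a: ⊤, b: ⊤, c: +, d: ⊤, e: -, f: ⊤}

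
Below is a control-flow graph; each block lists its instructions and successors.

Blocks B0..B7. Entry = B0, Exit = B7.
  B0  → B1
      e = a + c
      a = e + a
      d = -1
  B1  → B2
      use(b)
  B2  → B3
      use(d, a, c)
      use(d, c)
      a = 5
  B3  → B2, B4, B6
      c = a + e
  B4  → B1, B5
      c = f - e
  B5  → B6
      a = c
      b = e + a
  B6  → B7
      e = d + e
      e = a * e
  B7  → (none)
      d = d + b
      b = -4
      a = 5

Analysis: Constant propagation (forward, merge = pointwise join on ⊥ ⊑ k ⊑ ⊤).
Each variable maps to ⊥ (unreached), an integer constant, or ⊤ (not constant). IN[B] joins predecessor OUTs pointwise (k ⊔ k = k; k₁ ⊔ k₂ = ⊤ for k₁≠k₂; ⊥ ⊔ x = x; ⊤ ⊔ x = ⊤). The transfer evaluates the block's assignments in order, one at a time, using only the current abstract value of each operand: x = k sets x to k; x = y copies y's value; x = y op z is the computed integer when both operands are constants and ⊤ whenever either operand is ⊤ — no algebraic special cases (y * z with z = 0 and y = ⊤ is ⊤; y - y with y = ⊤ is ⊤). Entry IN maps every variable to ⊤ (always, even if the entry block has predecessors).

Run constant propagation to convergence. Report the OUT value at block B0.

Fixpoint table:
  B0:  IN=(all ⊤)  OUT={d:-1; rest ⊤}
  B1:  IN={d:-1; rest ⊤}  OUT={d:-1; rest ⊤}
  B2:  IN={d:-1; rest ⊤}  OUT={a:5, d:-1; rest ⊤}
  B3:  IN={a:5, d:-1; rest ⊤}  OUT={a:5, d:-1; rest ⊤}
  B4:  IN={a:5, d:-1; rest ⊤}  OUT={a:5, d:-1; rest ⊤}
  B5:  IN={a:5, d:-1; rest ⊤}  OUT={d:-1; rest ⊤}
  B6:  IN={d:-1; rest ⊤}  OUT={d:-1; rest ⊤}
  B7:  IN={d:-1; rest ⊤}  OUT={a:5, b:-4; rest ⊤}

B0 is the boundary node: IN[B0] = {a: ⊤, b: ⊤, c: ⊤, d: ⊤, e: ⊤, f: ⊤}
Applying B0's transfer function to that IN value gives OUT[B0] (row B0 above).

Answer: {a: ⊤, b: ⊤, c: ⊤, d: -1, e: ⊤, f: ⊤}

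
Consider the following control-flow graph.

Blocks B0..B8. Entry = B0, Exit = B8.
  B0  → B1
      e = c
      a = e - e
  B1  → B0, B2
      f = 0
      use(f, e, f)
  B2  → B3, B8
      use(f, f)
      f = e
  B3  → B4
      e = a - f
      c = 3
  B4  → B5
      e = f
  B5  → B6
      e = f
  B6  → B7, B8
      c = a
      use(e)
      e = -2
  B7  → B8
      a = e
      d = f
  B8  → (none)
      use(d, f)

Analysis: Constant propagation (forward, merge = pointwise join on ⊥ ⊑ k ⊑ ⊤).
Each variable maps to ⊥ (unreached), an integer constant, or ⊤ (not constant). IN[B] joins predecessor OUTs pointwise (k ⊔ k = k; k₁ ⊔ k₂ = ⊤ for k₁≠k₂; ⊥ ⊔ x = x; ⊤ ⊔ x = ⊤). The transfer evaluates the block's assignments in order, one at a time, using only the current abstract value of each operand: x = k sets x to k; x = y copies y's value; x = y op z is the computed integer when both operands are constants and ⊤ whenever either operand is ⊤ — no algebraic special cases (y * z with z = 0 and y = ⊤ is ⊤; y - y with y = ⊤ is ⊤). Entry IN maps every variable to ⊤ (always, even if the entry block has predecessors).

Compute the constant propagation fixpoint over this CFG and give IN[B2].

Per-block solution:
  B0:  IN=(all ⊤)  OUT=(all ⊤)
  B1:  IN=(all ⊤)  OUT={f:0; rest ⊤}
  B2:  IN={f:0; rest ⊤}  OUT=(all ⊤)
  B3:  IN=(all ⊤)  OUT={c:3; rest ⊤}
  B4:  IN={c:3; rest ⊤}  OUT={c:3; rest ⊤}
  B5:  IN={c:3; rest ⊤}  OUT={c:3; rest ⊤}
  B6:  IN={c:3; rest ⊤}  OUT={e:-2; rest ⊤}
  B7:  IN={e:-2; rest ⊤}  OUT={a:-2, e:-2; rest ⊤}
  B8:  IN=(all ⊤)  OUT=(all ⊤)

Merge at B2: IN[B2] = OUT[B1] = {a: ⊤, b: ⊤, c: ⊤, d: ⊤, e: ⊤, f: 0}

Answer: {a: ⊤, b: ⊤, c: ⊤, d: ⊤, e: ⊤, f: 0}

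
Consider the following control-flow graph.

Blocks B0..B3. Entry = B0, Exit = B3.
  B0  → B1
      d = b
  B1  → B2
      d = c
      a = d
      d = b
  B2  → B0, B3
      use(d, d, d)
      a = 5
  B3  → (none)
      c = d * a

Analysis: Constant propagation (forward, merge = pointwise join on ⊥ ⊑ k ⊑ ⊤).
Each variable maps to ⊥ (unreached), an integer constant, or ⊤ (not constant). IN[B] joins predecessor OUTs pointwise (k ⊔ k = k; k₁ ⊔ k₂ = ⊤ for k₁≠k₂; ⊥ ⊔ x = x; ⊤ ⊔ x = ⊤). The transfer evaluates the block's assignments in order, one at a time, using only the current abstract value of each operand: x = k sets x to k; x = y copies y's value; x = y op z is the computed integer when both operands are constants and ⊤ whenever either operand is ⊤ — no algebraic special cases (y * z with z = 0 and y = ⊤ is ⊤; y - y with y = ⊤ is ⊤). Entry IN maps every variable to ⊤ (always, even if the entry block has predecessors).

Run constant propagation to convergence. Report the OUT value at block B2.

Answer: {a: 5, b: ⊤, c: ⊤, d: ⊤, e: ⊤, f: ⊤}

Working:
Per-block solution:
  B0:   IN=(all ⊤)   OUT=(all ⊤)
  B1:   IN=(all ⊤)   OUT=(all ⊤)
  B2:   IN=(all ⊤)   OUT={a:5; rest ⊤}
  B3:   IN={a:5; rest ⊤}   OUT={a:5; rest ⊤}

Merge at B2: IN[B2] = OUT[B1] = {a: ⊤, b: ⊤, c: ⊤, d: ⊤, e: ⊤, f: ⊤}
Applying B2's transfer function to that IN value gives OUT[B2] (row B2 above).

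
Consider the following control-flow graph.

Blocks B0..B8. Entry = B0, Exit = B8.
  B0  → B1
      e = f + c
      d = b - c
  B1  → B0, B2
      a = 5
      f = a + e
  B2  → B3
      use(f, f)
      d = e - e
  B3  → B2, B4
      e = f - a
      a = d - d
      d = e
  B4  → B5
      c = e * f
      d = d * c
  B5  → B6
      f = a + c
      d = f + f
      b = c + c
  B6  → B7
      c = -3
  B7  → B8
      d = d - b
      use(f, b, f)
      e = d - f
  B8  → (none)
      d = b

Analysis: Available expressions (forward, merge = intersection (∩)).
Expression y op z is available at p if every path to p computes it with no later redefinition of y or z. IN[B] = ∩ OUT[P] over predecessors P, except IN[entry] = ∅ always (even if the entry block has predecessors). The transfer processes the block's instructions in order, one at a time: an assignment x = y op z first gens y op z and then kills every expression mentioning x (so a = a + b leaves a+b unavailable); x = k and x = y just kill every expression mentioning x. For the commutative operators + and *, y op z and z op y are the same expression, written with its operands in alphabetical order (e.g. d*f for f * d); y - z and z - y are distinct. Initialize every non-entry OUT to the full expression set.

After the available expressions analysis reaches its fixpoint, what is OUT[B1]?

Fixpoint table:
  B0:   IN={}   OUT={b-c, c+f}
  B1:   IN={b-c, c+f}   OUT={a+e, b-c}
  B2:   IN={b-c}   OUT={b-c, e-e}
  B3:   IN={b-c, e-e}   OUT={b-c}
  B4:   IN={b-c}   OUT={e*f}
  B5:   IN={e*f}   OUT={a+c, c+c, f+f}
  B6:   IN={a+c, c+c, f+f}   OUT={f+f}
  B7:   IN={f+f}   OUT={d-f, f+f}
  B8:   IN={d-f, f+f}   OUT={f+f}

Merge at B1: IN[B1] = OUT[B0] = {b-c, c+f}
Applying B1's transfer function to that IN value gives OUT[B1] (row B1 above).

Answer: {a+e, b-c}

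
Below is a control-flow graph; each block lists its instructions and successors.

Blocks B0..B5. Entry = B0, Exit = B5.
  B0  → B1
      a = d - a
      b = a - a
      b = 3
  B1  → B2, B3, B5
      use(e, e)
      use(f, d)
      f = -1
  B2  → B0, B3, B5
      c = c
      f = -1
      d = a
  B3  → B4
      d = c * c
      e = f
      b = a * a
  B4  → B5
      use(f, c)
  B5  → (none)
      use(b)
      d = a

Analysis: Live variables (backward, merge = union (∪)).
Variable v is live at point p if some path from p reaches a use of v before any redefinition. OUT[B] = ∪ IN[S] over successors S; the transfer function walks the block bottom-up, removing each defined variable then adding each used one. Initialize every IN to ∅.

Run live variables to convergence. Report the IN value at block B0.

Answer: {a, c, d, e, f}

Working:
Fixpoint table:
  B0:  IN={a, c, d, e, f}  OUT={a, b, c, d, e, f}
  B1:  IN={a, b, c, d, e, f}  OUT={a, b, c, e, f}
  B2:  IN={a, b, c, e}  OUT={a, b, c, d, e, f}
  B3:  IN={a, c, f}  OUT={a, b, c, f}
  B4:  IN={a, b, c, f}  OUT={a, b}
  B5:  IN={a, b}  OUT={}

Merge at B0: OUT[B0] = IN[B1] = {a, b, c, d, e, f}
Applying B0's transfer function to that OUT value gives IN[B0] (row B0 above).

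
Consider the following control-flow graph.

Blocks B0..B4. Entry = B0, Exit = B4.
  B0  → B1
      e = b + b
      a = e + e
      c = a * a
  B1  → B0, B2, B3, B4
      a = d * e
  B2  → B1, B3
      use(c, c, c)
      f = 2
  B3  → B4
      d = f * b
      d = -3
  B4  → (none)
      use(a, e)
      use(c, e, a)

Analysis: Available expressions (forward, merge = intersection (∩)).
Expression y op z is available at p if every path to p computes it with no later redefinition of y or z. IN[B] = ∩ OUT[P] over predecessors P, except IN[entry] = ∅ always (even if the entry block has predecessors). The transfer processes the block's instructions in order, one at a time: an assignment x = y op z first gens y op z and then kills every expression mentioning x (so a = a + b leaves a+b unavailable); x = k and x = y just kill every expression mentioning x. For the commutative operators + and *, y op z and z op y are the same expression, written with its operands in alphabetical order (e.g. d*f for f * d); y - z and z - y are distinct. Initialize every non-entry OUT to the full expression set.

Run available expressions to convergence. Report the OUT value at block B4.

Answer: {b+b, e+e}

Trace:
Fixpoint table:
  B0:  IN={}  OUT={a*a, b+b, e+e}
  B1:  IN={b+b, e+e}  OUT={b+b, d*e, e+e}
  B2:  IN={b+b, d*e, e+e}  OUT={b+b, d*e, e+e}
  B3:  IN={b+b, d*e, e+e}  OUT={b*f, b+b, e+e}
  B4:  IN={b+b, e+e}  OUT={b+b, e+e}

Merge at B4: IN[B4] = OUT[B1] ∩ OUT[B3] = {b+b, e+e}
Applying B4's transfer function to that IN value gives OUT[B4] (row B4 above).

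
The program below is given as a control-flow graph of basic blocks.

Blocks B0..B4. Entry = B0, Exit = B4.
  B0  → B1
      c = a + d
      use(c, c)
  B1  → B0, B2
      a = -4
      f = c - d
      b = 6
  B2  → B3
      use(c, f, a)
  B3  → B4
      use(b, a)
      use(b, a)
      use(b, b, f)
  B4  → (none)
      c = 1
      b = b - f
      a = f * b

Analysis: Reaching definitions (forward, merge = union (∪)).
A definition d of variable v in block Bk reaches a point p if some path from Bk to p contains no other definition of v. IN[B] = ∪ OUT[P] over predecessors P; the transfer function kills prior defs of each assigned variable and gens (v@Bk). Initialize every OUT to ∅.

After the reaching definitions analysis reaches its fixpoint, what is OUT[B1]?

Per-block solution:
  B0: | IN={a@B1, b@B1, c@B0, f@B1} | OUT={a@B1, b@B1, c@B0, f@B1}
  B1: | IN={a@B1, b@B1, c@B0, f@B1} | OUT={a@B1, b@B1, c@B0, f@B1}
  B2: | IN={a@B1, b@B1, c@B0, f@B1} | OUT={a@B1, b@B1, c@B0, f@B1}
  B3: | IN={a@B1, b@B1, c@B0, f@B1} | OUT={a@B1, b@B1, c@B0, f@B1}
  B4: | IN={a@B1, b@B1, c@B0, f@B1} | OUT={a@B4, b@B4, c@B4, f@B1}

Merge at B1: IN[B1] = OUT[B0] = {a@B1, b@B1, c@B0, f@B1}
Applying B1's transfer function to that IN value gives OUT[B1] (row B1 above).

Answer: {a@B1, b@B1, c@B0, f@B1}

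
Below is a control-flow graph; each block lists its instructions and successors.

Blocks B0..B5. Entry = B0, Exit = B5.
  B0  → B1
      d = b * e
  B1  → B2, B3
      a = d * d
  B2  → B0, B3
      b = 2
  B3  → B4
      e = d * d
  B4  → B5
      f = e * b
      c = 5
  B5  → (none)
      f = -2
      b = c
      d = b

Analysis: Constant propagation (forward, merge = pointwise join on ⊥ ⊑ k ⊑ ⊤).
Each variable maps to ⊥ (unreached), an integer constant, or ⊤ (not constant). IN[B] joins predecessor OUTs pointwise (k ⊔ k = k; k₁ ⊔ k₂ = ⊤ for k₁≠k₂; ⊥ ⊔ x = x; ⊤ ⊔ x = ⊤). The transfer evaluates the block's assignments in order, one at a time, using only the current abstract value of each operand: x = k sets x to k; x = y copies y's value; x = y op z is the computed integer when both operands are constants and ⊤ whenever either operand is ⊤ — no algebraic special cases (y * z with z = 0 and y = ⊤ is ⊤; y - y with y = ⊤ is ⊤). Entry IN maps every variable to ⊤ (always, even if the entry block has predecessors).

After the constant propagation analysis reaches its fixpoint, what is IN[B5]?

Fixpoint table:
  B0: | IN=(all ⊤) | OUT=(all ⊤)
  B1: | IN=(all ⊤) | OUT=(all ⊤)
  B2: | IN=(all ⊤) | OUT={b:2; rest ⊤}
  B3: | IN=(all ⊤) | OUT=(all ⊤)
  B4: | IN=(all ⊤) | OUT={c:5; rest ⊤}
  B5: | IN={c:5; rest ⊤} | OUT={b:5, c:5, d:5, f:-2; rest ⊤}

Merge at B5: IN[B5] = OUT[B4] = {a: ⊤, b: ⊤, c: 5, d: ⊤, e: ⊤, f: ⊤}

Answer: {a: ⊤, b: ⊤, c: 5, d: ⊤, e: ⊤, f: ⊤}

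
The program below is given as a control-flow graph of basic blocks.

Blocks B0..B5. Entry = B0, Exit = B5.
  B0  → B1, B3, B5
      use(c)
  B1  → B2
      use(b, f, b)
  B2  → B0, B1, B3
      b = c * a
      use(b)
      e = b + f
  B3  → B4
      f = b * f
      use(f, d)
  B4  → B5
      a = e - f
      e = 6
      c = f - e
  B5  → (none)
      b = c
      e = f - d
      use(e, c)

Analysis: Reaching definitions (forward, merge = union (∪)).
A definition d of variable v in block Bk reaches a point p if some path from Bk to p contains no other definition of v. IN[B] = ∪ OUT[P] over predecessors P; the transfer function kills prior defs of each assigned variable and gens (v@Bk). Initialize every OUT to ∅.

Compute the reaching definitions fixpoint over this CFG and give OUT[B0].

Converged values:
  B0:   IN={b@B2, e@B2}   OUT={b@B2, e@B2}
  B1:   IN={b@B2, e@B2}   OUT={b@B2, e@B2}
  B2:   IN={b@B2, e@B2}   OUT={b@B2, e@B2}
  B3:   IN={b@B2, e@B2}   OUT={b@B2, e@B2, f@B3}
  B4:   IN={b@B2, e@B2, f@B3}   OUT={a@B4, b@B2, c@B4, e@B4, f@B3}
  B5:   IN={a@B4, b@B2, c@B4, e@B2, e@B4, f@B3}   OUT={a@B4, b@B5, c@B4, e@B5, f@B3}

Merge at B0 (entry node, so the boundary value {} is joined with the incoming edge(s)): IN[B0] = {} ⊔ OUT[B2] = {b@B2, e@B2}
Applying B0's transfer function to that IN value gives OUT[B0] (row B0 above).

Answer: {b@B2, e@B2}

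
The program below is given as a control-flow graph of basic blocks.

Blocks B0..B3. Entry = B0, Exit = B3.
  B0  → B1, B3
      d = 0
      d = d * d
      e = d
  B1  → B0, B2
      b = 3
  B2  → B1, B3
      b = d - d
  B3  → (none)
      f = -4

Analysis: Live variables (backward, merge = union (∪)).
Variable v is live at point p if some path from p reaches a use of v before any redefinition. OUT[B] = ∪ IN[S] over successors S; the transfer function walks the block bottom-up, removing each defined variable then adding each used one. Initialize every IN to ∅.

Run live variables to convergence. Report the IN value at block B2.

Fixpoint table:
  B0:  IN={}  OUT={d}
  B1:  IN={d}  OUT={d}
  B2:  IN={d}  OUT={d}
  B3:  IN={}  OUT={}

Merge at B2: OUT[B2] = IN[B1] ⊔ IN[B3] = {d}
Applying B2's transfer function to that OUT value gives IN[B2] (row B2 above).

Answer: {d}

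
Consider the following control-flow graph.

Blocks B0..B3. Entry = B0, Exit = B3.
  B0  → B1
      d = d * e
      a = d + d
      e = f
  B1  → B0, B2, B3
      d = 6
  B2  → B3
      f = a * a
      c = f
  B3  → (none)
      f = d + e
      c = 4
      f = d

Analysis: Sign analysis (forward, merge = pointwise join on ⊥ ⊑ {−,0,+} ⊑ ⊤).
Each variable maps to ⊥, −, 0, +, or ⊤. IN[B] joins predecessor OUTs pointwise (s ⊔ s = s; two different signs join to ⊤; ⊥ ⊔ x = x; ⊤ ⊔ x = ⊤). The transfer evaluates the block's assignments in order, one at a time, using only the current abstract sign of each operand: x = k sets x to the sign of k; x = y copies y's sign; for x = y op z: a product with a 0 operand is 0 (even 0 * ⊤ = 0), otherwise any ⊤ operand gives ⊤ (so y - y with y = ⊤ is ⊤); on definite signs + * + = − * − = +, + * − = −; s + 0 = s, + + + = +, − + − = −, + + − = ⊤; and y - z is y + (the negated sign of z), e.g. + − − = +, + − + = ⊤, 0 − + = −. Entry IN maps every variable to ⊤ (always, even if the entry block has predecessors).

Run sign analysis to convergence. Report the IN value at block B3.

Answer: {a: ⊤, b: ⊤, c: ⊤, d: +, e: ⊤, f: ⊤}

Derivation:
Fixpoint table:
  B0:   IN=(all ⊤)   OUT=(all ⊤)
  B1:   IN=(all ⊤)   OUT={d:+; rest ⊤}
  B2:   IN={d:+; rest ⊤}   OUT={d:+; rest ⊤}
  B3:   IN={d:+; rest ⊤}   OUT={c:+, d:+, f:+; rest ⊤}

Merge at B3: IN[B3] = OUT[B1] ⊔ OUT[B2] = {a: ⊤, b: ⊤, c: ⊤, d: +, e: ⊤, f: ⊤}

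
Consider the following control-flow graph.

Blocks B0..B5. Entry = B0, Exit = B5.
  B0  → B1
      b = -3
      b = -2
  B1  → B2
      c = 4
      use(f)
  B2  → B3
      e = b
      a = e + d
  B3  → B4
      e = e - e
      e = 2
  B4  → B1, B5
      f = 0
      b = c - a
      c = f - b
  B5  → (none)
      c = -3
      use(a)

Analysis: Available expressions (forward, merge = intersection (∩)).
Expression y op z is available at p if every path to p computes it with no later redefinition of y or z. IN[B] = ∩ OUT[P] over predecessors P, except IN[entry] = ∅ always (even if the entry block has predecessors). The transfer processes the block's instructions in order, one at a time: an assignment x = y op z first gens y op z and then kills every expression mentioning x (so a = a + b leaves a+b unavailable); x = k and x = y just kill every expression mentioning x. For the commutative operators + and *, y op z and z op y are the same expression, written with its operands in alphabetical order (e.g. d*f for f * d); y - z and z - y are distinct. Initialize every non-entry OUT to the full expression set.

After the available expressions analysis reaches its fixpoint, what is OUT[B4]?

Answer: {f-b}

Derivation:
Fixpoint table:
  B0: | IN={} | OUT={}
  B1: | IN={} | OUT={}
  B2: | IN={} | OUT={d+e}
  B3: | IN={d+e} | OUT={}
  B4: | IN={} | OUT={f-b}
  B5: | IN={f-b} | OUT={f-b}

Merge at B4: IN[B4] = OUT[B3] = {}
Applying B4's transfer function to that IN value gives OUT[B4] (row B4 above).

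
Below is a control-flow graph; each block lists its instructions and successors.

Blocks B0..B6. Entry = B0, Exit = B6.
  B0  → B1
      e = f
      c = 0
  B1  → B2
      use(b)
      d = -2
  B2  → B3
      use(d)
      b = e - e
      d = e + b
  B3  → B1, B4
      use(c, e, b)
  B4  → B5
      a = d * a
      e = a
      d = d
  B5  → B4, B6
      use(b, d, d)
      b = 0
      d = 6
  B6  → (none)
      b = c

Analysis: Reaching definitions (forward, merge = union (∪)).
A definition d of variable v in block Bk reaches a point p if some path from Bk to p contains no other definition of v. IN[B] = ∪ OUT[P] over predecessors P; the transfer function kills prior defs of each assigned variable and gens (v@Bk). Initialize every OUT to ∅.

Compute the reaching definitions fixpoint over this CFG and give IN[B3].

Fixpoint table:
  B0: | IN={} | OUT={c@B0, e@B0}
  B1: | IN={b@B2, c@B0, d@B2, e@B0} | OUT={b@B2, c@B0, d@B1, e@B0}
  B2: | IN={b@B2, c@B0, d@B1, e@B0} | OUT={b@B2, c@B0, d@B2, e@B0}
  B3: | IN={b@B2, c@B0, d@B2, e@B0} | OUT={b@B2, c@B0, d@B2, e@B0}
  B4: | IN={a@B4, b@B2, b@B5, c@B0, d@B2, d@B5, e@B0, e@B4} | OUT={a@B4, b@B2, b@B5, c@B0, d@B4, e@B4}
  B5: | IN={a@B4, b@B2, b@B5, c@B0, d@B4, e@B4} | OUT={a@B4, b@B5, c@B0, d@B5, e@B4}
  B6: | IN={a@B4, b@B5, c@B0, d@B5, e@B4} | OUT={a@B4, b@B6, c@B0, d@B5, e@B4}

Merge at B3: IN[B3] = OUT[B2] = {b@B2, c@B0, d@B2, e@B0}

Answer: {b@B2, c@B0, d@B2, e@B0}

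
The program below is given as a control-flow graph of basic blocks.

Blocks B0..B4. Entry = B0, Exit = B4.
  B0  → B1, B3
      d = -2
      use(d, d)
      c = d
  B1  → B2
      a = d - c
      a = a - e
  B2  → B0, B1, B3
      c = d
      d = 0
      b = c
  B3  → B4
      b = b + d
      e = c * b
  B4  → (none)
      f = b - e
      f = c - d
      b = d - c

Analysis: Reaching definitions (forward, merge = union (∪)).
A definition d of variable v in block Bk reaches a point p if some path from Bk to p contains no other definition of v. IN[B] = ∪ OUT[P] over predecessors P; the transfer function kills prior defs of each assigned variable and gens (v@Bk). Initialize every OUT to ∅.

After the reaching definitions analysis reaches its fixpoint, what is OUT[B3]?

Fixpoint table:
  B0:   IN={a@B1, b@B2, c@B2, d@B2}   OUT={a@B1, b@B2, c@B0, d@B0}
  B1:   IN={a@B1, b@B2, c@B0, c@B2, d@B0, d@B2}   OUT={a@B1, b@B2, c@B0, c@B2, d@B0, d@B2}
  B2:   IN={a@B1, b@B2, c@B0, c@B2, d@B0, d@B2}   OUT={a@B1, b@B2, c@B2, d@B2}
  B3:   IN={a@B1, b@B2, c@B0, c@B2, d@B0, d@B2}   OUT={a@B1, b@B3, c@B0, c@B2, d@B0, d@B2, e@B3}
  B4:   IN={a@B1, b@B3, c@B0, c@B2, d@B0, d@B2, e@B3}   OUT={a@B1, b@B4, c@B0, c@B2, d@B0, d@B2, e@B3, f@B4}

Merge at B3: IN[B3] = OUT[B0] ⊔ OUT[B2] = {a@B1, b@B2, c@B0, c@B2, d@B0, d@B2}
Applying B3's transfer function to that IN value gives OUT[B3] (row B3 above).

Answer: {a@B1, b@B3, c@B0, c@B2, d@B0, d@B2, e@B3}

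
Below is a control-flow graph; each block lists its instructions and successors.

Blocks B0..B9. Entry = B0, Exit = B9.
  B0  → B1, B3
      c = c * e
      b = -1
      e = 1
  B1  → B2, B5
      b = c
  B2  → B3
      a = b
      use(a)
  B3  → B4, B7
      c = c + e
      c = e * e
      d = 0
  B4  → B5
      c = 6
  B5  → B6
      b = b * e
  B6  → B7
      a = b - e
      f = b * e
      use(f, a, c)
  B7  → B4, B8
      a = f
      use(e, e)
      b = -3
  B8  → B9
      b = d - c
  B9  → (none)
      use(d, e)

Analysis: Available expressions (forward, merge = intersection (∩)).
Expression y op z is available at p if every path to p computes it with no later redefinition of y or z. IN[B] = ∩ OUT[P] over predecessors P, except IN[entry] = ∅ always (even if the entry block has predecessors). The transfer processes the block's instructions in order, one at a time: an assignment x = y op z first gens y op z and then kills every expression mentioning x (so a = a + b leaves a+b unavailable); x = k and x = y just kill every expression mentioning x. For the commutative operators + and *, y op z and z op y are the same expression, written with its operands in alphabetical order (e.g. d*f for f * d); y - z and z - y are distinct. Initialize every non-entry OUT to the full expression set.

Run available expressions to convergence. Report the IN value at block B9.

Answer: {d-c}

Derivation:
Converged values:
  B0:  IN={}  OUT={}
  B1:  IN={}  OUT={}
  B2:  IN={}  OUT={}
  B3:  IN={}  OUT={e*e}
  B4:  IN={}  OUT={}
  B5:  IN={}  OUT={}
  B6:  IN={}  OUT={b*e, b-e}
  B7:  IN={}  OUT={}
  B8:  IN={}  OUT={d-c}
  B9:  IN={d-c}  OUT={d-c}

Merge at B9: IN[B9] = OUT[B8] = {d-c}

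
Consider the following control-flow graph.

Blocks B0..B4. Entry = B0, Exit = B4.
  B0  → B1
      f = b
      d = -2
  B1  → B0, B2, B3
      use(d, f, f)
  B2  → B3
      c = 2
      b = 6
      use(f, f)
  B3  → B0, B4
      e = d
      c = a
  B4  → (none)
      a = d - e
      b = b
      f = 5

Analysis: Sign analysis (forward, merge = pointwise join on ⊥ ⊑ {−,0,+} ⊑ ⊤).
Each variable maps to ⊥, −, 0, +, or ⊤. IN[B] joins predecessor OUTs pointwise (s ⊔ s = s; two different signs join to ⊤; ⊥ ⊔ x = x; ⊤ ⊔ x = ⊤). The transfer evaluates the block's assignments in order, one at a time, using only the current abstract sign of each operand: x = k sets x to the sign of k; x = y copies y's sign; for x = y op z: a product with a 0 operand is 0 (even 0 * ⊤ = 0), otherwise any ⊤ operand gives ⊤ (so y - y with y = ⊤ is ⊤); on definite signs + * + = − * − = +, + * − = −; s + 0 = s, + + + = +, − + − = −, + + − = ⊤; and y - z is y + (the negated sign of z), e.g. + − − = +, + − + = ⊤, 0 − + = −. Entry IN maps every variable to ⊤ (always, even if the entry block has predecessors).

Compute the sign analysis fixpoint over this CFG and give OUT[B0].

Answer: {a: ⊤, b: ⊤, c: ⊤, d: -, e: ⊤, f: ⊤}

Derivation:
Fixpoint table:
  B0:   IN=(all ⊤)   OUT={d:-; rest ⊤}
  B1:   IN={d:-; rest ⊤}   OUT={d:-; rest ⊤}
  B2:   IN={d:-; rest ⊤}   OUT={b:+, c:+, d:-; rest ⊤}
  B3:   IN={d:-; rest ⊤}   OUT={d:-, e:-; rest ⊤}
  B4:   IN={d:-, e:-; rest ⊤}   OUT={d:-, e:-, f:+; rest ⊤}

Merge at B0 (entry node, so the boundary value (all ⊤) is joined with the incoming edge(s)): IN[B0] = (all ⊤) ⊔ OUT[B1] ⊔ OUT[B3] = {a: ⊤, b: ⊤, c: ⊤, d: ⊤, e: ⊤, f: ⊤}
Applying B0's transfer function to that IN value gives OUT[B0] (row B0 above).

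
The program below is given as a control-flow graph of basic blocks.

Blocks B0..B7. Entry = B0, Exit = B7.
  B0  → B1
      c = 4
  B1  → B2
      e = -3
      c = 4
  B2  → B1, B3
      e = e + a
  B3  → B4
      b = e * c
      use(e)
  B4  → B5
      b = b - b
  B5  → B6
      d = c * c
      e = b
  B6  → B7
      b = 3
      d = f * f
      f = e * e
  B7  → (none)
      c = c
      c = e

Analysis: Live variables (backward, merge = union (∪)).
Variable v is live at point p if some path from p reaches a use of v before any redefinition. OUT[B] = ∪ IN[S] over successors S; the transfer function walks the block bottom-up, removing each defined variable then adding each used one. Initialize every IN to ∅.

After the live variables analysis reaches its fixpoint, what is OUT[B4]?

Converged values:
  B0:  IN={a, f}  OUT={a, f}
  B1:  IN={a, f}  OUT={a, c, e, f}
  B2:  IN={a, c, e, f}  OUT={a, c, e, f}
  B3:  IN={c, e, f}  OUT={b, c, f}
  B4:  IN={b, c, f}  OUT={b, c, f}
  B5:  IN={b, c, f}  OUT={c, e, f}
  B6:  IN={c, e, f}  OUT={c, e}
  B7:  IN={c, e}  OUT={}

Merge at B4: OUT[B4] = IN[B5] = {b, c, f}

Answer: {b, c, f}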